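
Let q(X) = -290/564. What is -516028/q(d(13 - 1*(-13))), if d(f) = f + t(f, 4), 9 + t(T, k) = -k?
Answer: 145519896/145 ≈ 1.0036e+6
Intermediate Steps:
t(T, k) = -9 - k
d(f) = -13 + f (d(f) = f + (-9 - 1*4) = f + (-9 - 4) = f - 13 = -13 + f)
q(X) = -145/282 (q(X) = -290*1/564 = -145/282)
-516028/q(d(13 - 1*(-13))) = -516028/(-145/282) = -516028*(-282/145) = 145519896/145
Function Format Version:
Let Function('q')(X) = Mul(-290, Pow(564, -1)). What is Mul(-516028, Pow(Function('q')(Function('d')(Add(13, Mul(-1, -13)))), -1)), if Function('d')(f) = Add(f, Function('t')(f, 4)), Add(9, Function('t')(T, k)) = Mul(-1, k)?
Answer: Rational(145519896, 145) ≈ 1.0036e+6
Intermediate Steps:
Function('t')(T, k) = Add(-9, Mul(-1, k))
Function('d')(f) = Add(-13, f) (Function('d')(f) = Add(f, Add(-9, Mul(-1, 4))) = Add(f, Add(-9, -4)) = Add(f, -13) = Add(-13, f))
Function('q')(X) = Rational(-145, 282) (Function('q')(X) = Mul(-290, Rational(1, 564)) = Rational(-145, 282))
Mul(-516028, Pow(Function('q')(Function('d')(Add(13, Mul(-1, -13)))), -1)) = Mul(-516028, Pow(Rational(-145, 282), -1)) = Mul(-516028, Rational(-282, 145)) = Rational(145519896, 145)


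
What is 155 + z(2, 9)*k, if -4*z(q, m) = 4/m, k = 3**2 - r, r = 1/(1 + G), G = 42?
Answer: 59599/387 ≈ 154.00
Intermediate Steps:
r = 1/43 (r = 1/(1 + 42) = 1/43 ≈ 0.023256)
k = 386/43 (k = 3**2 - 1*1/43 = 9 - 1/43 = 386/43 ≈ 8.9767)
z(q, m) = -1/m
155 + z(2, 9)*k = 155 - 1/9*(386/43) = 155 - 1*1/9*(386/43) = 155 - 1/9*386/43 = 155 - 386/387 = 59599/387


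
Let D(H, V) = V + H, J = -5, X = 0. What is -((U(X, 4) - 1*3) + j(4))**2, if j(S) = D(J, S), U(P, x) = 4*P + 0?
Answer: -16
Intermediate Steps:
D(H, V) = H + V
U(P, x) = 4*P
j(S) = -5 + S
-((U(X, 4) - 1*3) + j(4))**2 = -((4*0 - 1*3) + (-5 + 4))**2 = -((0 - 3) - 1)**2 = -(-3 - 1)**2 = -1*(-4)**2 = -1*16 = -16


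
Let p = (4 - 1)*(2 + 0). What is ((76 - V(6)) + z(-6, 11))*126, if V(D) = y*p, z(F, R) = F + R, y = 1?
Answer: 9450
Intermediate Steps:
p = 6 (p = 3*2 = 6)
V(D) = 6 (V(D) = 1*6 = 6)
((76 - V(6)) + z(-6, 11))*126 = ((76 - 1*6) + (-6 + 11))*126 = ((76 - 6) + 5)*126 = (70 + 5)*126 = 75*126 = 9450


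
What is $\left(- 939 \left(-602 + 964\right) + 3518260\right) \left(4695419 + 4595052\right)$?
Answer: $29528294179082$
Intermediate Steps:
$\left(- 939 \left(-602 + 964\right) + 3518260\right) \left(4695419 + 4595052\right) = \left(\left(-939\right) 362 + 3518260\right) 9290471 = \left(-339918 + 3518260\right) 9290471 = 3178342 \cdot 9290471 = 29528294179082$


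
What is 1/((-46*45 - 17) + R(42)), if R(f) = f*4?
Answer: -1/1919 ≈ -0.00052110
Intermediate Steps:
R(f) = 4*f
1/((-46*45 - 17) + R(42)) = 1/((-46*45 - 17) + 4*42) = 1/((-2070 - 17) + 168) = 1/(-2087 + 168) = 1/(-1919) = -1/1919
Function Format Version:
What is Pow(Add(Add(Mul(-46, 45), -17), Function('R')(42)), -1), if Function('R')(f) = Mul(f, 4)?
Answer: Rational(-1, 1919) ≈ -0.00052110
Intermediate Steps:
Function('R')(f) = Mul(4, f)
Pow(Add(Add(Mul(-46, 45), -17), Function('R')(42)), -1) = Pow(Add(Add(Mul(-46, 45), -17), Mul(4, 42)), -1) = Pow(Add(Add(-2070, -17), 168), -1) = Pow(Add(-2087, 168), -1) = Pow(-1919, -1) = Rational(-1, 1919)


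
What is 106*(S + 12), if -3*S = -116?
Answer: 16112/3 ≈ 5370.7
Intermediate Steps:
S = 116/3 (S = -⅓*(-116) = 116/3 ≈ 38.667)
106*(S + 12) = 106*(116/3 + 12) = 106*(152/3) = 16112/3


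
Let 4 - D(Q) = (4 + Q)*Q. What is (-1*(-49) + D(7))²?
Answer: 576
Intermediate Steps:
D(Q) = 4 - Q*(4 + Q) (D(Q) = 4 - (4 + Q)*Q = 4 - Q*(4 + Q))
(-1*(-49) + D(7))² = (-1*(-49) + (4 - 1*7² - 4*7))² = (49 + (4 - 1*49 - 28))² = (49 + (4 - 49 - 28))² = (49 - 73)² = (-24)² = 576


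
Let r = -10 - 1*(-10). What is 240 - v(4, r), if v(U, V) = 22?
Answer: 218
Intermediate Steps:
r = 0 (r = -10 + 10 = 0)
240 - v(4, r) = 240 - 1*22 = 240 - 22 = 218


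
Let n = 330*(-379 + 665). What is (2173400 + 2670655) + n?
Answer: 4938435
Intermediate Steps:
n = 94380 (n = 330*286 = 94380)
(2173400 + 2670655) + n = (2173400 + 2670655) + 94380 = 4844055 + 94380 = 4938435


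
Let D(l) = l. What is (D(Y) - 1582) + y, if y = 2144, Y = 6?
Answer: 568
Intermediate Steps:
(D(Y) - 1582) + y = (6 - 1582) + 2144 = -1576 + 2144 = 568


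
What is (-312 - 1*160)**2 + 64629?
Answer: 287413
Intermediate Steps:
(-312 - 1*160)**2 + 64629 = (-312 - 160)**2 + 64629 = (-472)**2 + 64629 = 222784 + 64629 = 287413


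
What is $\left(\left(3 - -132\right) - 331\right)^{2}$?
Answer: $38416$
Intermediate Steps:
$\left(\left(3 - -132\right) - 331\right)^{2} = \left(\left(3 + 132\right) - 331\right)^{2} = \left(135 - 331\right)^{2} = \left(-196\right)^{2} = 38416$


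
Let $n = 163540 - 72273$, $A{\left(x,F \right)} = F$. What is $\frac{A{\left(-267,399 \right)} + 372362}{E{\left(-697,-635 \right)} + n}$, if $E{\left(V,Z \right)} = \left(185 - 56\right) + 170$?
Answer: $\frac{372761}{91566} \approx 4.071$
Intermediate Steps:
$E{\left(V,Z \right)} = 299$ ($E{\left(V,Z \right)} = 129 + 170 = 299$)
$n = 91267$
$\frac{A{\left(-267,399 \right)} + 372362}{E{\left(-697,-635 \right)} + n} = \frac{399 + 372362}{299 + 91267} = \frac{372761}{91566}$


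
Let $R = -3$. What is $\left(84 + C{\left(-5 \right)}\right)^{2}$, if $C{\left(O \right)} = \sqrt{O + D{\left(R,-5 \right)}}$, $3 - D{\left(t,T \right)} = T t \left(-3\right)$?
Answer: $\left(84 + \sqrt{43}\right)^{2} \approx 8200.7$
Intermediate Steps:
$D{\left(t,T \right)} = 3 + 3 T t$ ($D{\left(t,T \right)} = 3 - T t \left(-3\right) = 3 - - 3 T t = 3 + 3 T t$)
$C{\left(O \right)} = \sqrt{48 + O}$ ($C{\left(O \right)} = \sqrt{O + \left(3 + 3 \left(-5\right) \left(-3\right)\right)} = \sqrt{O + \left(3 + 45\right)} = \sqrt{O + 48} = \sqrt{48 + O}$)
$\left(84 + C{\left(-5 \right)}\right)^{2} = \left(84 + \sqrt{48 - 5}\right)^{2} = \left(84 + \sqrt{43}\right)^{2}$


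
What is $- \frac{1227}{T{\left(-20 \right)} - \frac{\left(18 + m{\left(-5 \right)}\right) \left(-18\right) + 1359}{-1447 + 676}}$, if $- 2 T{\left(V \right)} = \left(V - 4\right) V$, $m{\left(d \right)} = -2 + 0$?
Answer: $\frac{105113}{20441} \approx 5.1423$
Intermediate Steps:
$m{\left(d \right)} = -2$
$T{\left(V \right)} = - \frac{V \left(-4 + V\right)}{2}$ ($T{\left(V \right)} = - \frac{\left(V - 4\right) V}{2} = - \frac{\left(-4 + V\right) V}{2} = - \frac{V \left(-4 + V\right)}{2}$)
$- \frac{1227}{T{\left(-20 \right)} - \frac{\left(18 + m{\left(-5 \right)}\right) \left(-18\right) + 1359}{-1447 + 676}} = - \frac{1227}{\frac{1}{2} \left(-20\right) \left(4 - -20\right) - \frac{\left(18 - 2\right) \left(-18\right) + 1359}{-1447 + 676}} = - \frac{1227}{\frac{1}{2} \left(-20\right) \left(4 + 20\right) - \frac{16 \left(-18\right) + 1359}{-771}} = - \frac{1227}{\frac{1}{2} \left(-20\right) 24 - \left(-288 + 1359\right) \left(- \frac{1}{771}\right)} = - \frac{1227}{-240 - 1071 \left(- \frac{1}{771}\right)} = - \frac{1227}{-240 - - \frac{357}{257}} = - \frac{1227}{-240 + \frac{357}{257}} = - \frac{1227}{- \frac{61323}{257}} = \left(-1227\right) \left(- \frac{257}{61323}\right) = \frac{105113}{20441}$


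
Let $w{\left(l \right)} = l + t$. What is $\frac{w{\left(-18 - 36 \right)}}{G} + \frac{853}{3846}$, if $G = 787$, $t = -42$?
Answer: $\frac{302095}{3026802} \approx 0.099807$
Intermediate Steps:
$w{\left(l \right)} = -42 + l$ ($w{\left(l \right)} = l - 42 = -42 + l$)
$\frac{w{\left(-18 - 36 \right)}}{G} + \frac{853}{3846} = \frac{-42 - 54}{787} + \frac{853}{3846} = \left(-42 - 54\right) \frac{1}{787} + 853 \cdot \frac{1}{3846} = \left(-42 - 54\right) \frac{1}{787} + \frac{853}{3846} = \left(-96\right) \frac{1}{787} + \frac{853}{3846} = - \frac{96}{787} + \frac{853}{3846} = \frac{302095}{3026802}$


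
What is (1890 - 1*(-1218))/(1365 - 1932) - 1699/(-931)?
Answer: -91915/25137 ≈ -3.6566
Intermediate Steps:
(1890 - 1*(-1218))/(1365 - 1932) - 1699/(-931) = (1890 + 1218)/(-567) - 1699*(-1/931) = 3108*(-1/567) + 1699/931 = -148/27 + 1699/931 = -91915/25137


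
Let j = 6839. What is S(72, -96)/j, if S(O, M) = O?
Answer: 72/6839 ≈ 0.010528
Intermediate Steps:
S(72, -96)/j = 72/6839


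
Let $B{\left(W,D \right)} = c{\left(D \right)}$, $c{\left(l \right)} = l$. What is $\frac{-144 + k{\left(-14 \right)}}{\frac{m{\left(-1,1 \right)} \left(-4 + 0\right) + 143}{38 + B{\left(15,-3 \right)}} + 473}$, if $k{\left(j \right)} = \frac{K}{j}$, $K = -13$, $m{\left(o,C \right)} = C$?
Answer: $- \frac{10015}{33388} \approx -0.29996$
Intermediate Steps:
$B{\left(W,D \right)} = D$
$k{\left(j \right)} = - \frac{13}{j}$
$\frac{-144 + k{\left(-14 \right)}}{\frac{m{\left(-1,1 \right)} \left(-4 + 0\right) + 143}{38 + B{\left(15,-3 \right)}} + 473} = \frac{-144 - \frac{13}{-14}}{\frac{1 \left(-4 + 0\right) + 143}{38 - 3} + 473} = \frac{-144 - - \frac{13}{14}}{\frac{1 \left(-4\right) + 143}{35} + 473} = \frac{-144 + \frac{13}{14}}{\left(-4 + 143\right) \frac{1}{35} + 473} = - \frac{2003}{14 \left(139 \cdot \frac{1}{35} + 473\right)} = - \frac{2003}{14 \left(\frac{139}{35} + 473\right)} = - \frac{2003}{14 \cdot \frac{16694}{35}} = \left(- \frac{2003}{14}\right) \frac{35}{16694} = - \frac{10015}{33388}$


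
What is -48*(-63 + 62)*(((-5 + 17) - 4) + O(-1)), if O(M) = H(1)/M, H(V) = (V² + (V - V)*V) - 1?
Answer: 384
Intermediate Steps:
H(V) = -1 + V² (H(V) = (V² + 0*V) - 1 = (V² + 0) - 1 = V² - 1 = -1 + V²)
O(M) = 0 (O(M) = (-1 + 1²)/M = (-1 + 1)/M = 0/M = 0)
-48*(-63 + 62)*(((-5 + 17) - 4) + O(-1)) = -48*(-63 + 62)*(((-5 + 17) - 4) + 0) = -(-48)*((12 - 4) + 0) = -(-48)*(8 + 0) = -(-48)*8 = -48*(-8) = 384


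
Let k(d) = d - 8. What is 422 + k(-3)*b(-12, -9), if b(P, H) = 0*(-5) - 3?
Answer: 455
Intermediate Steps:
k(d) = -8 + d
b(P, H) = -3 (b(P, H) = 0 - 3 = -3)
422 + k(-3)*b(-12, -9) = 422 + (-8 - 3)*(-3) = 422 - 11*(-3) = 422 + 33 = 455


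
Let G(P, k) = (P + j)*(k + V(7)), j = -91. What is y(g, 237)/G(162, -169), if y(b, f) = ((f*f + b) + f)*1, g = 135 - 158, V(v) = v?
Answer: -56383/11502 ≈ -4.9020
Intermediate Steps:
g = -23
G(P, k) = (-91 + P)*(7 + k) (G(P, k) = (P - 91)*(k + 7) = (-91 + P)*(7 + k))
y(b, f) = b + f + f² (y(b, f) = ((f² + b) + f)*1 = ((b + f²) + f)*1 = (b + f + f²)*1 = b + f + f²)
y(g, 237)/G(162, -169) = (-23 + 237 + 237²)/(-637 - 91*(-169) + 7*162 + 162*(-169)) = (-23 + 237 + 56169)/(-637 + 15379 + 1134 - 27378) = 56383/(-11502) = 56383*(-1/11502) = -56383/11502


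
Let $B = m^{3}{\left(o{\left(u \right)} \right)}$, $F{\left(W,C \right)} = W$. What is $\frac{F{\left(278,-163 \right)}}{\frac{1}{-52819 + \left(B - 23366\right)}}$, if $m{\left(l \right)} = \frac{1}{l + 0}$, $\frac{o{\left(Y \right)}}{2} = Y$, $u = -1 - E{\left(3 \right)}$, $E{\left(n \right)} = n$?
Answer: $- \frac{5421934219}{256} \approx -2.1179 \cdot 10^{7}$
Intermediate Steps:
$u = -4$ ($u = -1 - 3 = -4$)
$o{\left(Y \right)} = 2 Y$
$m{\left(l \right)} = \frac{1}{l}$
$B = - \frac{1}{512}$ ($B = \left(\frac{1}{2 \left(-4\right)}\right)^{3} = \left(\frac{1}{-8}\right)^{3} = \left(- \frac{1}{8}\right)^{3} = - \frac{1}{512} \approx -0.0019531$)
$\frac{F{\left(278,-163 \right)}}{\frac{1}{-52819 + \left(B - 23366\right)}} = \frac{278}{\frac{1}{-52819 - \frac{11963393}{512}}} = \frac{278}{\frac{1}{- \frac{39006721}{512}}} = \frac{278}{- \frac{512}{39006721}} = 278 \left(- \frac{39006721}{512}\right) = - \frac{5421934219}{256}$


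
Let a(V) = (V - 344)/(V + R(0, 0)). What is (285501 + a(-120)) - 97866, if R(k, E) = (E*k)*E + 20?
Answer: 4690991/25 ≈ 1.8764e+5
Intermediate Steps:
R(k, E) = 20 + k*E² (R(k, E) = k*E² + 20 = 20 + k*E²)
a(V) = (-344 + V)/(20 + V) (a(V) = (V - 344)/(V + (20 + 0*0²)) = (-344 + V)/(V + (20 + 0*0)) = (-344 + V)/(V + (20 + 0)) = (-344 + V)/(V + 20) = (-344 + V)/(20 + V))
(285501 + a(-120)) - 97866 = (285501 + (-344 - 120)/(20 - 120)) - 97866 = (285501 - 464/(-100)) - 97866 = (285501 - 1/100*(-464)) - 97866 = (285501 + 116/25) - 97866 = 7137641/25 - 97866 = 4690991/25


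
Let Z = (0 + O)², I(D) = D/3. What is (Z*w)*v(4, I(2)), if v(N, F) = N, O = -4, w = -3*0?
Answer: 0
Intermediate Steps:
I(D) = D/3 (I(D) = D*(⅓) = D/3)
w = 0
Z = 16 (Z = (0 - 4)² = (-4)² = 16)
(Z*w)*v(4, I(2)) = (16*0)*4 = 0*4 = 0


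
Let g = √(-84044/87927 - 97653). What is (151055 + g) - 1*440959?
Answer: -289904 + 25*I*√1207964954217/87927 ≈ -2.899e+5 + 312.5*I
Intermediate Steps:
g = 25*I*√1207964954217/87927 (g = √(-84044*1/87927 - 97653) = √(-84044/87927 - 97653) = √(-8586419375/87927) = 25*I*√1207964954217/87927 ≈ 312.5*I)
(151055 + g) - 1*440959 = (151055 + 25*I*√1207964954217/87927) - 1*440959 = (151055 + 25*I*√1207964954217/87927) - 440959 = -289904 + 25*I*√1207964954217/87927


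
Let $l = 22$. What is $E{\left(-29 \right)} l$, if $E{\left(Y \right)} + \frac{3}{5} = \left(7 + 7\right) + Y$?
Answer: $- \frac{1716}{5} \approx -343.2$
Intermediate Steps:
$E{\left(Y \right)} = \frac{67}{5} + Y$ ($E{\left(Y \right)} = - \frac{3}{5} + \left(\left(7 + 7\right) + Y\right) = - \frac{3}{5} + \left(14 + Y\right) = \frac{67}{5} + Y$)
$E{\left(-29 \right)} l = \left(\frac{67}{5} - 29\right) 22 = \left(- \frac{78}{5}\right) 22 = - \frac{1716}{5}$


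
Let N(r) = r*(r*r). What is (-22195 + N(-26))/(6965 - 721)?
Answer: -39771/6244 ≈ -6.3695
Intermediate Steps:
N(r) = r**3 (N(r) = r*r**2 = r**3)
(-22195 + N(-26))/(6965 - 721) = (-22195 + (-26)**3)/(6965 - 721) = (-22195 - 17576)/6244 = -39771*1/6244 = -39771/6244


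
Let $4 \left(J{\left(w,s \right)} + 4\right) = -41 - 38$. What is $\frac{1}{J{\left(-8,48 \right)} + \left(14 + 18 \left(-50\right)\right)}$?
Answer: $- \frac{4}{3639} \approx -0.0010992$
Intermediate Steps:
$J{\left(w,s \right)} = - \frac{95}{4}$ ($J{\left(w,s \right)} = -4 + \frac{-41 - 38}{4} = -4 + \frac{1}{4} \left(-79\right) = -4 - \frac{79}{4} = - \frac{95}{4}$)
$\frac{1}{J{\left(-8,48 \right)} + \left(14 + 18 \left(-50\right)\right)} = \frac{1}{- \frac{95}{4} + \left(14 + 18 \left(-50\right)\right)} = \frac{1}{- \frac{95}{4} + \left(14 - 900\right)} = \frac{1}{- \frac{95}{4} - 886} = \frac{1}{- \frac{3639}{4}} = - \frac{4}{3639}$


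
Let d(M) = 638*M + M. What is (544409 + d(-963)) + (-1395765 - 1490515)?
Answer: -2957228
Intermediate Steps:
d(M) = 639*M
(544409 + d(-963)) + (-1395765 - 1490515) = (544409 + 639*(-963)) + (-1395765 - 1490515) = (544409 - 615357) - 2886280 = -70948 - 2886280 = -2957228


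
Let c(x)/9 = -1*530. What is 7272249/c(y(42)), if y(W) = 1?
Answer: -2424083/1590 ≈ -1524.6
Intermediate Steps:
c(x) = -4770 (c(x) = 9*(-1*530) = 9*(-530) = -4770)
7272249/c(y(42)) = 7272249/(-4770) = 7272249*(-1/4770) = -2424083/1590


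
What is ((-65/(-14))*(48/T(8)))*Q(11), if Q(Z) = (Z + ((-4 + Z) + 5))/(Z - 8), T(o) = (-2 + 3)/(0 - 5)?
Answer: -59800/7 ≈ -8542.9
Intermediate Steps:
T(o) = -⅕ (T(o) = 1/(-5) = 1*(-⅕) = -⅕)
Q(Z) = (1 + 2*Z)/(-8 + Z) (Q(Z) = (Z + (1 + Z))/(-8 + Z) = (1 + 2*Z)/(-8 + Z))
((-65/(-14))*(48/T(8)))*Q(11) = ((-65/(-14))*(48/(-⅕)))*((1 + 2*11)/(-8 + 11)) = ((-65*(-1/14))*(48*(-5)))*((1 + 22)/3) = ((65/14)*(-240))*((⅓)*23) = -7800/7*23/3 = -59800/7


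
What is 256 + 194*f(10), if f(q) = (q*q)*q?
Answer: 194256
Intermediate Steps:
f(q) = q³ (f(q) = q²*q = q³)
256 + 194*f(10) = 256 + 194*10³ = 256 + 194*1000 = 256 + 194000 = 194256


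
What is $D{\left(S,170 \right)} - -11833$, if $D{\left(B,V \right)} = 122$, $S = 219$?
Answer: $11955$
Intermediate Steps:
$D{\left(S,170 \right)} - -11833 = 122 - -11833 = 122 + 11833 = 11955$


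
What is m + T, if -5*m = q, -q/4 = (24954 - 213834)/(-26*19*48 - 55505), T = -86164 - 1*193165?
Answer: -22127454289/79217 ≈ -2.7933e+5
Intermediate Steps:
T = -279329 (T = -86164 - 193165 = -279329)
q = -755520/79217 (q = -4*(24954 - 213834)/(-26*19*48 - 55505) = -(-755520)/(-494*48 - 55505) = -(-755520)/(-23712 - 55505) = -(-755520)/(-79217) = -(-755520)*(-1)/79217 = -4*188880/79217 = -755520/79217 ≈ -9.5374)
m = 151104/79217 (m = -⅕*(-755520/79217) = 151104/79217 ≈ 1.9075)
m + T = 151104/79217 - 279329 = -22127454289/79217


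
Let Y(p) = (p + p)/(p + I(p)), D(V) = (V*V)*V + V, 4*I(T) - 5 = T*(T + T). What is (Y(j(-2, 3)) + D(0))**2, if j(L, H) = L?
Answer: 256/25 ≈ 10.240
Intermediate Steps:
I(T) = 5/4 + T**2/2 (I(T) = 5/4 + (T*(T + T))/4 = 5/4 + (T*(2*T))/4 = 5/4 + (2*T**2)/4 = 5/4 + T**2/2)
D(V) = V + V**3 (D(V) = V**2*V + V = V**3 + V = V + V**3)
Y(p) = 2*p/(5/4 + p + p**2/2) (Y(p) = (p + p)/(p + (5/4 + p**2/2)) = (2*p)/(5/4 + p + p**2/2) = 2*p/(5/4 + p + p**2/2))
(Y(j(-2, 3)) + D(0))**2 = (8*(-2)/(5 + 2*(-2)**2 + 4*(-2)) + (0 + 0**3))**2 = (8*(-2)/(5 + 2*4 - 8) + (0 + 0))**2 = (8*(-2)/(5 + 8 - 8) + 0)**2 = (8*(-2)/5 + 0)**2 = (8*(-2)*(1/5) + 0)**2 = (-16/5 + 0)**2 = (-16/5)**2 = 256/25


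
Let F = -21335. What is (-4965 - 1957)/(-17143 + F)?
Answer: 3461/19239 ≈ 0.17989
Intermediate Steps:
(-4965 - 1957)/(-17143 + F) = (-4965 - 1957)/(-17143 - 21335) = -6922/(-38478) = -6922*(-1/38478) = 3461/19239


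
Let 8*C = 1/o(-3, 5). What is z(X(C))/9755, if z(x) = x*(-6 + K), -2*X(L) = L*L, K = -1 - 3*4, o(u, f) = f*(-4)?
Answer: 19/499456000 ≈ 3.8041e-8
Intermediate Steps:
o(u, f) = -4*f
K = -13 (K = -1 - 12 = -13)
C = -1/160 (C = 1/(8*((-4*5))) = (⅛)/(-20) = (⅛)*(-1/20) = -1/160 ≈ -0.0062500)
X(L) = -L²/2 (X(L) = -L*L/2 = -L²/2)
z(x) = -19*x (z(x) = x*(-6 - 13) = x*(-19) = -19*x)
z(X(C))/9755 = -(-19)*(-1/160)²/2/9755 = -(-19)/(2*25600)*(1/9755) = -19*(-1/51200)*(1/9755) = (19/51200)*(1/9755) = 19/499456000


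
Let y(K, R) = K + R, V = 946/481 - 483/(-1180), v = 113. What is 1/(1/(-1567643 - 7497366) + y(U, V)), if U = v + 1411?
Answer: 5145117808220/7853384637492127 ≈ 0.00065515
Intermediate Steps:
U = 1524 (U = 113 + 1411 = 1524)
V = 1348603/567580 (V = 946*(1/481) - 483*(-1/1180) = 946/481 + 483/1180 = 1348603/567580 ≈ 2.3761)
1/(1/(-1567643 - 7497366) + y(U, V)) = 1/(1/(-1567643 - 7497366) + (1524 + 1348603/567580)) = 1/(1/(-9065009) + 866340523/567580) = 1/(-1/9065009 + 866340523/567580) = 1/(7853384637492127/5145117808220) = 5145117808220/7853384637492127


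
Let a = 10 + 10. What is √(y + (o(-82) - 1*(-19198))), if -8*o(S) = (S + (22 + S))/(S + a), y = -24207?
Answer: I*√77022786/124 ≈ 70.776*I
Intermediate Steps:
a = 20
o(S) = -(22 + 2*S)/(8*(20 + S)) (o(S) = -(S + (22 + S))/(8*(S + 20)) = -(22 + 2*S)/(8*(20 + S)))
√(y + (o(-82) - 1*(-19198))) = √(-24207 + ((-11 - 1*(-82))/(4*(20 - 82)) - 1*(-19198))) = √(-24207 + ((¼)*(-11 + 82)/(-62) + 19198)) = √(-24207 + ((¼)*(-1/62)*71 + 19198)) = √(-24207 + (-71/248 + 19198)) = √(-24207 + 4761033/248) = √(-1242303/248) = I*√77022786/124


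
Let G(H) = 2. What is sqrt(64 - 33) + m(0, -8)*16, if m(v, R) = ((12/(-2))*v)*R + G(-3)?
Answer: 32 + sqrt(31) ≈ 37.568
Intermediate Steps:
m(v, R) = 2 - 6*R*v (m(v, R) = ((12/(-2))*v)*R + 2 = ((12*(-1/2))*v)*R + 2 = (-6*v)*R + 2 = -6*R*v + 2 = 2 - 6*R*v)
sqrt(64 - 33) + m(0, -8)*16 = sqrt(64 - 33) + (2 - 6*(-8)*0)*16 = sqrt(31) + (2 + 0)*16 = sqrt(31) + 2*16 = sqrt(31) + 32 = 32 + sqrt(31)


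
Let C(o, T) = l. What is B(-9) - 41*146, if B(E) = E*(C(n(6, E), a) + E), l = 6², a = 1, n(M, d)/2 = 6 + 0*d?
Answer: -6229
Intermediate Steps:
n(M, d) = 12 (n(M, d) = 2*(6 + 0*d) = 2*(6 + 0) = 2*6 = 12)
l = 36
C(o, T) = 36
B(E) = E*(36 + E)
B(-9) - 41*146 = -9*(36 - 9) - 41*146 = -9*27 - 5986 = -243 - 5986 = -6229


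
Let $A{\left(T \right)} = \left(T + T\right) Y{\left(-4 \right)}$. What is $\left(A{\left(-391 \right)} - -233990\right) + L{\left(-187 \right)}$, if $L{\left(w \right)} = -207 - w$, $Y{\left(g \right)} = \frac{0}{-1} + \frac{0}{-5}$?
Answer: $233970$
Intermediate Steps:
$Y{\left(g \right)} = 0$ ($Y{\left(g \right)} = 0 \left(-1\right) + 0 \left(- \frac{1}{5}\right) = 0 + 0 = 0$)
$A{\left(T \right)} = 0$ ($A{\left(T \right)} = \left(T + T\right) 0 = 2 T 0 = 0$)
$\left(A{\left(-391 \right)} - -233990\right) + L{\left(-187 \right)} = \left(0 - -233990\right) - 20 = \left(0 + 233990\right) + \left(-207 + 187\right) = 233990 - 20 = 233970$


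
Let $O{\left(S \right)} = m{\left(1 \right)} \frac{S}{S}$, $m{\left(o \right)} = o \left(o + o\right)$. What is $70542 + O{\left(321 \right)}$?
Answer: $70544$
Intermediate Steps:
$m{\left(o \right)} = 2 o^{2}$ ($m{\left(o \right)} = o 2 o = 2 o^{2}$)
$O{\left(S \right)} = 2$ ($O{\left(S \right)} = 2 \cdot 1^{2} \frac{S}{S} = 2 \cdot 1 \cdot 1 = 2 \cdot 1 = 2$)
$70542 + O{\left(321 \right)} = 70542 + 2 = 70544$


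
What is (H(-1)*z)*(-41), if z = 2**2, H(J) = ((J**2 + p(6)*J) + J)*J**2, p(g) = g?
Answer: 984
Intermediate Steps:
H(J) = J**2*(J**2 + 7*J) (H(J) = ((J**2 + 6*J) + J)*J**2 = (J**2 + 7*J)*J**2 = J**2*(J**2 + 7*J))
z = 4
(H(-1)*z)*(-41) = (((-1)**3*(7 - 1))*4)*(-41) = (-1*6*4)*(-41) = -6*4*(-41) = -24*(-41) = 984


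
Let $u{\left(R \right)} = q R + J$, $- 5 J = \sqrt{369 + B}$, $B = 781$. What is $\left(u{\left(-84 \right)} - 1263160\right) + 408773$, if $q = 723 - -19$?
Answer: $-916715 - \sqrt{46} \approx -9.1672 \cdot 10^{5}$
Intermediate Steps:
$q = 742$ ($q = 723 + 19 = 742$)
$J = - \sqrt{46}$ ($J = - \frac{\sqrt{369 + 781}}{5} = - \frac{\sqrt{1150}}{5} = - \frac{5 \sqrt{46}}{5} = - \sqrt{46} \approx -6.7823$)
$u{\left(R \right)} = - \sqrt{46} + 742 R$ ($u{\left(R \right)} = 742 R - \sqrt{46} = - \sqrt{46} + 742 R$)
$\left(u{\left(-84 \right)} - 1263160\right) + 408773 = \left(\left(- \sqrt{46} + 742 \left(-84\right)\right) - 1263160\right) + 408773 = \left(\left(- \sqrt{46} - 62328\right) - 1263160\right) + 408773 = \left(\left(-62328 - \sqrt{46}\right) - 1263160\right) + 408773 = \left(-1325488 - \sqrt{46}\right) + 408773 = -916715 - \sqrt{46}$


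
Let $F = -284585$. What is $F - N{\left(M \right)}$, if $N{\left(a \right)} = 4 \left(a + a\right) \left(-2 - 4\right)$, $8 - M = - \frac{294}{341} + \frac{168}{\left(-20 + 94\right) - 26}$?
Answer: $- \frac{96955717}{341} \approx -2.8433 \cdot 10^{5}$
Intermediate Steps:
$M = \frac{3657}{682}$ ($M = 8 - \left(- \frac{294}{341} + \frac{168}{\left(-20 + 94\right) - 26}\right) = 8 - \left(\left(-294\right) \frac{1}{341} + \frac{168}{74 - 26}\right) = 8 - \left(- \frac{294}{341} + \frac{168}{48}\right) = 8 - \left(- \frac{294}{341} + 168 \cdot \frac{1}{48}\right) = 8 - \left(- \frac{294}{341} + \frac{7}{2}\right) = 8 - \frac{1799}{682} = \frac{3657}{682} \approx 5.3622$)
$N{\left(a \right)} = - 48 a$ ($N{\left(a \right)} = 4 \cdot 2 a \left(-6\right) = 4 \left(- 12 a\right) = - 48 a$)
$F - N{\left(M \right)} = -284585 - \left(-48\right) \frac{3657}{682} = -284585 - - \frac{87768}{341} = -284585 + \frac{87768}{341} = - \frac{96955717}{341}$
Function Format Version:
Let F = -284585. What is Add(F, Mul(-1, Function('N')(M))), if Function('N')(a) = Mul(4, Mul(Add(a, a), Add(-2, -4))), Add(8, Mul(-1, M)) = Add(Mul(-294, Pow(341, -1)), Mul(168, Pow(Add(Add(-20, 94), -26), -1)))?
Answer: Rational(-96955717, 341) ≈ -2.8433e+5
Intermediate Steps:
M = Rational(3657, 682) (M = Add(8, Mul(-1, Add(Mul(-294, Pow(341, -1)), Mul(168, Pow(Add(Add(-20, 94), -26), -1))))) = Add(8, Mul(-1, Add(Mul(-294, Rational(1, 341)), Mul(168, Pow(Add(74, -26), -1))))) = Add(8, Mul(-1, Add(Rational(-294, 341), Mul(168, Pow(48, -1))))) = Add(8, Mul(-1, Add(Rational(-294, 341), Mul(168, Rational(1, 48))))) = Add(8, Mul(-1, Add(Rational(-294, 341), Rational(7, 2)))) = Add(8, Mul(-1, Rational(1799, 682))) = Add(8, Rational(-1799, 682)) = Rational(3657, 682) ≈ 5.3622)
Function('N')(a) = Mul(-48, a) (Function('N')(a) = Mul(4, Mul(Mul(2, a), -6)) = Mul(4, Mul(-12, a)) = Mul(-48, a))
Add(F, Mul(-1, Function('N')(M))) = Add(-284585, Mul(-1, Mul(-48, Rational(3657, 682)))) = Add(-284585, Mul(-1, Rational(-87768, 341))) = Add(-284585, Rational(87768, 341)) = Rational(-96955717, 341)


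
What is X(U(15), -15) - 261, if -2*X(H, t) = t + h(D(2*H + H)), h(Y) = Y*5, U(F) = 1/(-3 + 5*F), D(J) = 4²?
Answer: -587/2 ≈ -293.50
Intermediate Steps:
D(J) = 16
h(Y) = 5*Y
X(H, t) = -40 - t/2 (X(H, t) = -(t + 5*16)/2 = -(t + 80)/2 = -(80 + t)/2 = -40 - t/2)
X(U(15), -15) - 261 = (-40 - ½*(-15)) - 261 = (-40 + 15/2) - 261 = -65/2 - 261 = -587/2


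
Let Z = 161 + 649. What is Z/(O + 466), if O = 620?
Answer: 135/181 ≈ 0.74586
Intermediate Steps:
Z = 810
Z/(O + 466) = 810/(620 + 466) = 810/1086 = 810*(1/1086) = 135/181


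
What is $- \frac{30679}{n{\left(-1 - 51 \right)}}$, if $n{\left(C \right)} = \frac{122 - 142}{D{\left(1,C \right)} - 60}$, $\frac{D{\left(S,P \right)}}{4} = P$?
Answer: $- \frac{2055493}{5} \approx -4.111 \cdot 10^{5}$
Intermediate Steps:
$D{\left(S,P \right)} = 4 P$
$n{\left(C \right)} = - \frac{20}{-60 + 4 C}$ ($n{\left(C \right)} = \frac{122 - 142}{4 C - 60} = - \frac{20}{-60 + 4 C}$)
$- \frac{30679}{n{\left(-1 - 51 \right)}} = - \frac{30679}{\left(-5\right) \frac{1}{-15 - 52}} = - \frac{30679}{\left(-5\right) \frac{1}{-67}} = - \frac{30679}{\left(-5\right) \left(- \frac{1}{67}\right)} = - \frac{30679}{\frac{5}{67}} = \left(-30679\right) \frac{67}{5} = - \frac{2055493}{5}$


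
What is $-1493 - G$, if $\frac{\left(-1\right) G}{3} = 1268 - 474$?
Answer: $889$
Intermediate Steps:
$G = -2382$ ($G = - 3 \left(1268 - 474\right) = \left(-3\right) 794 = -2382$)
$-1493 - G = -1493 - -2382 = -1493 + 2382 = 889$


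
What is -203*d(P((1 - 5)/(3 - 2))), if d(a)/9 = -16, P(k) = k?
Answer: 29232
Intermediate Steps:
d(a) = -144 (d(a) = 9*(-16) = -144)
-203*d(P((1 - 5)/(3 - 2))) = -203*(-144) = 29232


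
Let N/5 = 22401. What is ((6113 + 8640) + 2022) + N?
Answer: 128780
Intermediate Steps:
N = 112005 (N = 5*22401 = 112005)
((6113 + 8640) + 2022) + N = ((6113 + 8640) + 2022) + 112005 = (14753 + 2022) + 112005 = 16775 + 112005 = 128780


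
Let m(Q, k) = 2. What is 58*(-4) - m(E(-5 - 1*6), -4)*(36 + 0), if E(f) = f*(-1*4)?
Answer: -304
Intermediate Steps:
E(f) = -4*f (E(f) = f*(-4) = -4*f)
58*(-4) - m(E(-5 - 1*6), -4)*(36 + 0) = 58*(-4) - 2*(36 + 0) = -232 - 2*36 = -232 - 1*72 = -232 - 72 = -304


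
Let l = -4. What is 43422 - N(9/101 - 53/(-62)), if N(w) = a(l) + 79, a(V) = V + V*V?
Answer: 43331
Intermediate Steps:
a(V) = V + V²
N(w) = 91 (N(w) = -4*(1 - 4) + 79 = -4*(-3) + 79 = 12 + 79 = 91)
43422 - N(9/101 - 53/(-62)) = 43422 - 1*91 = 43422 - 91 = 43331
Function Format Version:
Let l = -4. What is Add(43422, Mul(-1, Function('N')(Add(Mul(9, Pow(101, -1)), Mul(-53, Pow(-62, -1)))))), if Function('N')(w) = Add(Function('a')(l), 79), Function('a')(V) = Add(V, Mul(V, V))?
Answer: 43331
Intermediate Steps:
Function('a')(V) = Add(V, Pow(V, 2))
Function('N')(w) = 91 (Function('N')(w) = Add(Mul(-4, Add(1, -4)), 79) = Add(Mul(-4, -3), 79) = Add(12, 79) = 91)
Add(43422, Mul(-1, Function('N')(Add(Mul(9, Pow(101, -1)), Mul(-53, Pow(-62, -1)))))) = Add(43422, Mul(-1, 91)) = Add(43422, -91) = 43331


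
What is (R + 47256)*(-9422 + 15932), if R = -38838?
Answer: 54801180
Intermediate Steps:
(R + 47256)*(-9422 + 15932) = (-38838 + 47256)*(-9422 + 15932) = 8418*6510 = 54801180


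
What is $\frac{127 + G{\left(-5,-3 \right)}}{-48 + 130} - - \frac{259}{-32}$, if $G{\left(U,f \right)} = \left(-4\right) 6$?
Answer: $- \frac{8971}{1312} \approx -6.8377$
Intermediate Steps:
$G{\left(U,f \right)} = -24$
$\frac{127 + G{\left(-5,-3 \right)}}{-48 + 130} - - \frac{259}{-32} = \frac{127 - 24}{-48 + 130} - - \frac{259}{-32} = \frac{103}{82} - \left(-259\right) \left(- \frac{1}{32}\right) = 103 \cdot \frac{1}{82} - \frac{259}{32} = \frac{103}{82} - \frac{259}{32} = - \frac{8971}{1312}$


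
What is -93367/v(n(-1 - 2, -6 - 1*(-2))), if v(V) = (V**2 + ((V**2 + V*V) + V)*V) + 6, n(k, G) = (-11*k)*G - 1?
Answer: 93367/4669890 ≈ 0.019993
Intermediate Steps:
n(k, G) = -1 - 11*G*k (n(k, G) = -11*G*k - 1 = -1 - 11*G*k)
v(V) = 6 + V**2 + V*(V + 2*V**2) (v(V) = (V**2 + ((V**2 + V**2) + V)*V) + 6 = (V**2 + (2*V**2 + V)*V) + 6 = (V**2 + (V + 2*V**2)*V) + 6 = (V**2 + V*(V + 2*V**2)) + 6 = 6 + V**2 + V*(V + 2*V**2))
-93367/v(n(-1 - 2, -6 - 1*(-2))) = -93367/(6 + 2*(-1 - 11*(-6 - 1*(-2))*(-1 - 2))**2 + 2*(-1 - 11*(-6 - 1*(-2))*(-1 - 2))**3) = -93367/(6 + 2*(-1 - 11*(-6 + 2)*(-3))**2 + 2*(-1 - 11*(-6 + 2)*(-3))**3) = -93367/(6 + 2*(-1 - 11*(-4)*(-3))**2 + 2*(-1 - 11*(-4)*(-3))**3) = -93367/(6 + 2*(-1 - 132)**2 + 2*(-1 - 132)**3) = -93367/(6 + 2*(-133)**2 + 2*(-133)**3) = -93367/(6 + 2*17689 + 2*(-2352637)) = -93367/(6 + 35378 - 4705274) = -93367/(-4669890) = -93367*(-1/4669890) = 93367/4669890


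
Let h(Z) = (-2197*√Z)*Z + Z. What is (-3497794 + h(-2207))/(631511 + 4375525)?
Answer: -1166667/1669012 + 4848779*I*√2207/5007036 ≈ -0.69902 + 45.494*I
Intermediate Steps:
h(Z) = Z - 2197*Z^(3/2) (h(Z) = -2197*Z^(3/2) + Z = Z - 2197*Z^(3/2))
(-3497794 + h(-2207))/(631511 + 4375525) = (-3497794 + (-2207 - (-4848779)*I*√2207))/(631511 + 4375525) = (-3497794 + (-2207 - (-4848779)*I*√2207))/5007036 = (-3497794 + (-2207 + 4848779*I*√2207))*(1/5007036) = (-3500001 + 4848779*I*√2207)*(1/5007036) = -1166667/1669012 + 4848779*I*√2207/5007036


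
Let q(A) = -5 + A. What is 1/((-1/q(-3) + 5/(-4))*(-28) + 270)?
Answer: 2/603 ≈ 0.0033167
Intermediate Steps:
1/((-1/q(-3) + 5/(-4))*(-28) + 270) = 1/((-1/(-5 - 3) + 5/(-4))*(-28) + 270) = 1/((-1/(-8) + 5*(-1/4))*(-28) + 270) = 1/((-1*(-1/8) - 5/4)*(-28) + 270) = 1/((1/8 - 5/4)*(-28) + 270) = 1/(-9/8*(-28) + 270) = 1/(63/2 + 270) = 1/(603/2) = 2/603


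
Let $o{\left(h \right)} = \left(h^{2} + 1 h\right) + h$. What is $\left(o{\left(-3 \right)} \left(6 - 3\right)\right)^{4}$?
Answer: $6561$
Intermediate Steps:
$o{\left(h \right)} = h^{2} + 2 h$ ($o{\left(h \right)} = \left(h^{2} + h\right) + h = \left(h + h^{2}\right) + h = h^{2} + 2 h$)
$\left(o{\left(-3 \right)} \left(6 - 3\right)\right)^{4} = \left(- 3 \left(2 - 3\right) \left(6 - 3\right)\right)^{4} = \left(\left(-3\right) \left(-1\right) 3\right)^{4} = \left(3 \cdot 3\right)^{4} = 9^{4} = 6561$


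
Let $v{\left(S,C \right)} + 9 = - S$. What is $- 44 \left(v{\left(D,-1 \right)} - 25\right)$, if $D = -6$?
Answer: $1232$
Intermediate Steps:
$v{\left(S,C \right)} = -9 - S$
$- 44 \left(v{\left(D,-1 \right)} - 25\right) = - 44 \left(\left(-9 - -6\right) - 25\right) = - 44 \left(\left(-9 + 6\right) - 25\right) = - 44 \left(-3 - 25\right) = \left(-44\right) \left(-28\right) = 1232$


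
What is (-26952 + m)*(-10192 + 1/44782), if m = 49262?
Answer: -5091344385165/22391 ≈ -2.2738e+8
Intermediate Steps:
(-26952 + m)*(-10192 + 1/44782) = (-26952 + 49262)*(-10192 + 1/44782) = 22310*(-10192 + 1/44782) = 22310*(-456418143/44782) = -5091344385165/22391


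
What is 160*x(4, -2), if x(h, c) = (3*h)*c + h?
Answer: -3200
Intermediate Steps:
x(h, c) = h + 3*c*h (x(h, c) = 3*c*h + h = h + 3*c*h)
160*x(4, -2) = 160*(4*(1 + 3*(-2))) = 160*(4*(1 - 6)) = 160*(4*(-5)) = 160*(-20) = -3200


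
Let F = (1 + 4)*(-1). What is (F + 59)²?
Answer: 2916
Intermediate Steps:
F = -5 (F = 5*(-1) = -5)
(F + 59)² = (-5 + 59)² = 54² = 2916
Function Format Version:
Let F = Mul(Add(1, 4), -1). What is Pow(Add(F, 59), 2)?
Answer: 2916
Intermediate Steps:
F = -5 (F = Mul(5, -1) = -5)
Pow(Add(F, 59), 2) = Pow(Add(-5, 59), 2) = Pow(54, 2) = 2916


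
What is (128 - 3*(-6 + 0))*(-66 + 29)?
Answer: -5402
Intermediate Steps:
(128 - 3*(-6 + 0))*(-66 + 29) = (128 - 3*(-6))*(-37) = (128 + 18)*(-37) = 146*(-37) = -5402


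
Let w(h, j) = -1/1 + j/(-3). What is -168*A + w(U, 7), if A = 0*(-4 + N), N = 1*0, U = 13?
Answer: -10/3 ≈ -3.3333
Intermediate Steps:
w(h, j) = -1 - j/3 (w(h, j) = -1*1 + j*(-⅓) = -1 - j/3)
N = 0
A = 0 (A = 0*(-4 + 0) = 0*(-4) = 0)
-168*A + w(U, 7) = -168*0 + (-1 - ⅓*7) = 0 + (-1 - 7/3) = 0 - 10/3 = -10/3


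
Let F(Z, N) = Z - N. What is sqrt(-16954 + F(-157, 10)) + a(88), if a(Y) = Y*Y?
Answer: 7744 + I*sqrt(17121) ≈ 7744.0 + 130.85*I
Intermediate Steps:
a(Y) = Y**2
sqrt(-16954 + F(-157, 10)) + a(88) = sqrt(-16954 + (-157 - 1*10)) + 88**2 = sqrt(-16954 + (-157 - 10)) + 7744 = sqrt(-16954 - 167) + 7744 = sqrt(-17121) + 7744 = I*sqrt(17121) + 7744 = 7744 + I*sqrt(17121)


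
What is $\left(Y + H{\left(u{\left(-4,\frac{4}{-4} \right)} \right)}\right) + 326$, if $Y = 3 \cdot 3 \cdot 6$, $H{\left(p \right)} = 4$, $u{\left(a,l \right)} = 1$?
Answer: $384$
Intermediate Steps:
$Y = 54$ ($Y = 9 \cdot 6 = 54$)
$\left(Y + H{\left(u{\left(-4,\frac{4}{-4} \right)} \right)}\right) + 326 = \left(54 + 4\right) + 326 = 58 + 326 = 384$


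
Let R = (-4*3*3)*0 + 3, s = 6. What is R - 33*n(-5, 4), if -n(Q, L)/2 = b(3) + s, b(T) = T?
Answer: 597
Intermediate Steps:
n(Q, L) = -18 (n(Q, L) = -2*(3 + 6) = -2*9 = -18)
R = 3 (R = -12*3*0 + 3 = -36*0 + 3 = 0 + 3 = 3)
R - 33*n(-5, 4) = 3 - 33*(-18) = 3 + 594 = 597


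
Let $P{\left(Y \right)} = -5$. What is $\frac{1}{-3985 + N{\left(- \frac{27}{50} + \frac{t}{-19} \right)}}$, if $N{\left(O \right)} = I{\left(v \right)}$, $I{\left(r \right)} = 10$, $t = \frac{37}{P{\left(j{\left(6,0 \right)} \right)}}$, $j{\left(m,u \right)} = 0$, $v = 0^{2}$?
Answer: $- \frac{1}{3975} \approx -0.00025157$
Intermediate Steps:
$v = 0$
$t = - \frac{37}{5}$ ($t = \frac{37}{-5} = 37 \left(- \frac{1}{5}\right) = - \frac{37}{5} \approx -7.4$)
$N{\left(O \right)} = 10$
$\frac{1}{-3985 + N{\left(- \frac{27}{50} + \frac{t}{-19} \right)}} = \frac{1}{-3985 + 10} = \frac{1}{-3975} = - \frac{1}{3975}$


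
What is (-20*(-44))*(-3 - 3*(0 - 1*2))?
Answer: 2640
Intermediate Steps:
(-20*(-44))*(-3 - 3*(0 - 1*2)) = 880*(-3 - 3*(0 - 2)) = 880*(-3 - 3*(-2)) = 880*(-3 + 6) = 880*3 = 2640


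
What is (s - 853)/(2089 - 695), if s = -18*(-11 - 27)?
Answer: -169/1394 ≈ -0.12123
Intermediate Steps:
s = 684 (s = -18*(-38) = 684)
(s - 853)/(2089 - 695) = (684 - 853)/(2089 - 695) = -169/1394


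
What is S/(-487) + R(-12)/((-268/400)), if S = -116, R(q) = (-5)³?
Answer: 6095272/32629 ≈ 186.81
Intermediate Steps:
R(q) = -125
S/(-487) + R(-12)/((-268/400)) = -116/(-487) - 125/((-268/400)) = -116*(-1/487) - 125/((-268*1/400)) = 116/487 - 125/(-67/100) = 116/487 - 125*(-100/67) = 116/487 + 12500/67 = 6095272/32629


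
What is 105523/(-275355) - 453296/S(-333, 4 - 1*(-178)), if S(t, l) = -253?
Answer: 124790622761/69664815 ≈ 1791.3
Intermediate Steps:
105523/(-275355) - 453296/S(-333, 4 - 1*(-178)) = 105523/(-275355) - 453296/(-253) = 105523*(-1/275355) - 453296*(-1/253) = -105523/275355 + 453296/253 = 124790622761/69664815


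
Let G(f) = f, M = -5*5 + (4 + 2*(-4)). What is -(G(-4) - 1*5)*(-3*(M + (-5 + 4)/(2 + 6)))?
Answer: 6291/8 ≈ 786.38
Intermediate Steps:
M = -29 (M = -25 + (4 - 8) = -25 - 4 = -29)
-(G(-4) - 1*5)*(-3*(M + (-5 + 4)/(2 + 6))) = -(-4 - 1*5)*(-3*(-29 + (-5 + 4)/(2 + 6))) = -(-4 - 5)*(-3*(-29 - 1/8)) = -(-9)*(-3*(-29 - 1*⅛)) = -(-9)*(-3*(-29 - ⅛)) = -(-9)*(-3*(-233/8)) = -(-9)*699/8 = -1*(-6291/8) = 6291/8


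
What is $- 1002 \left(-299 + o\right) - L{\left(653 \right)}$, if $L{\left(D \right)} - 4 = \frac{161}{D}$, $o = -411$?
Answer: $\frac{464554487}{653} \approx 7.1142 \cdot 10^{5}$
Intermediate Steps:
$L{\left(D \right)} = 4 + \frac{161}{D}$
$- 1002 \left(-299 + o\right) - L{\left(653 \right)} = - 1002 \left(-299 - 411\right) - \left(4 + \frac{161}{653}\right) = \left(-1002\right) \left(-710\right) - \left(4 + 161 \cdot \frac{1}{653}\right) = 711420 - \left(4 + \frac{161}{653}\right) = 711420 - \frac{2773}{653} = \frac{464554487}{653}$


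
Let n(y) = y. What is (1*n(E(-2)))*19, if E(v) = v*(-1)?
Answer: 38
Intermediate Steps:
E(v) = -v
(1*n(E(-2)))*19 = (1*(-1*(-2)))*19 = (1*2)*19 = 2*19 = 38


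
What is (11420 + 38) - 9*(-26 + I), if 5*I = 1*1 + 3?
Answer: 58424/5 ≈ 11685.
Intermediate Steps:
I = 4/5 (I = (1*1 + 3)/5 = (1 + 3)/5 = (1/5)*4 = 4/5 ≈ 0.80000)
(11420 + 38) - 9*(-26 + I) = (11420 + 38) - 9*(-26 + 4/5) = 11458 - 9*(-126/5) = 11458 + 1134/5 = 58424/5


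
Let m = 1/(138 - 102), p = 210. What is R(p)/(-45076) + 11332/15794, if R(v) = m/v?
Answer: 1930828649063/2691096700320 ≈ 0.71749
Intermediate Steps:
m = 1/36 ≈ 0.027778
R(v) = 1/(36*v)
R(p)/(-45076) + 11332/15794 = ((1/36)/210)/(-45076) + 11332/15794 = ((1/36)*(1/210))*(-1/45076) + 11332*(1/15794) = (1/7560)*(-1/45076) + 5666/7897 = -1/340774560 + 5666/7897 = 1930828649063/2691096700320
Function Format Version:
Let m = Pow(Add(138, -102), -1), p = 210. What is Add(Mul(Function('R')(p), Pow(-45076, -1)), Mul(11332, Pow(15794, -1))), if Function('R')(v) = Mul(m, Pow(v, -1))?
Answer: Rational(1930828649063, 2691096700320) ≈ 0.71749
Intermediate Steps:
m = Rational(1, 36) (m = Pow(36, -1) = Rational(1, 36) ≈ 0.027778)
Function('R')(v) = Mul(Rational(1, 36), Pow(v, -1))
Add(Mul(Function('R')(p), Pow(-45076, -1)), Mul(11332, Pow(15794, -1))) = Add(Mul(Mul(Rational(1, 36), Pow(210, -1)), Pow(-45076, -1)), Mul(11332, Pow(15794, -1))) = Add(Mul(Mul(Rational(1, 36), Rational(1, 210)), Rational(-1, 45076)), Mul(11332, Rational(1, 15794))) = Add(Mul(Rational(1, 7560), Rational(-1, 45076)), Rational(5666, 7897)) = Add(Rational(-1, 340774560), Rational(5666, 7897)) = Rational(1930828649063, 2691096700320)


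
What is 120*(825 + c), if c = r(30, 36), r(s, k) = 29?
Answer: 102480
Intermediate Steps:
c = 29
120*(825 + c) = 120*(825 + 29) = 120*854 = 102480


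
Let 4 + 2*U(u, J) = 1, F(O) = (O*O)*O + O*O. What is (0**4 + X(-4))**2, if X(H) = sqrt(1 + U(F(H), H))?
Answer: -1/2 ≈ -0.50000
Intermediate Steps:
F(O) = O**2 + O**3 (F(O) = O**2*O + O**2 = O**3 + O**2 = O**2 + O**3)
U(u, J) = -3/2 (U(u, J) = -2 + (1/2)*1 = -2 + 1/2 = -3/2)
X(H) = I*sqrt(2)/2 (X(H) = sqrt(1 - 3/2) = sqrt(-1/2) = I*sqrt(2)/2)
(0**4 + X(-4))**2 = (0**4 + I*sqrt(2)/2)**2 = (0 + I*sqrt(2)/2)**2 = (I*sqrt(2)/2)**2 = -1/2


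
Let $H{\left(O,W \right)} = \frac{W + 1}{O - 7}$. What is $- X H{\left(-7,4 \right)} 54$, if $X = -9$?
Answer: $- \frac{1215}{7} \approx -173.57$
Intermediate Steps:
$H{\left(O,W \right)} = \frac{1 + W}{-7 + O}$
$- X H{\left(-7,4 \right)} 54 = - - 9 \frac{1 + 4}{-7 - 7} \cdot 54 = - - 9 \frac{1}{-14} \cdot 5 \cdot 54 = - - 9 \left(\left(- \frac{1}{14}\right) 5\right) 54 = - \left(-9\right) \left(- \frac{5}{14}\right) 54 = - \frac{45 \cdot 54}{14} = \left(-1\right) \frac{1215}{7} = - \frac{1215}{7}$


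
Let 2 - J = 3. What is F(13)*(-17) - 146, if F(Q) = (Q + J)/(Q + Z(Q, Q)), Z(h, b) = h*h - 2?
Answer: -2207/15 ≈ -147.13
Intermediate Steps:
Z(h, b) = -2 + h**2 (Z(h, b) = h**2 - 2 = -2 + h**2)
J = -1 (J = 2 - 1*3 = 2 - 3 = -1)
F(Q) = (-1 + Q)/(-2 + Q + Q**2) (F(Q) = (Q - 1)/(Q + (-2 + Q**2)) = (-1 + Q)/(-2 + Q + Q**2))
F(13)*(-17) - 146 = -17/(2 + 13) - 146 = -17/15 - 146 = -2207/15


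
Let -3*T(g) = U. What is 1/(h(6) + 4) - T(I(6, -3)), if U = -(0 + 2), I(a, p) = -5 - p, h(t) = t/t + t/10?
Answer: -41/84 ≈ -0.48810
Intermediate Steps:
h(t) = 1 + t/10 (h(t) = 1 + t*(1/10) = 1 + t/10)
U = -2 (U = -1*2 = -2)
T(g) = 2/3 (T(g) = -1/3*(-2) = 2/3)
1/(h(6) + 4) - T(I(6, -3)) = 1/((1 + (1/10)*6) + 4) - 1*2/3 = 1/((1 + 3/5) + 4) - 2/3 = 1/(8/5 + 4) - 2/3 = 1/(28/5) - 2/3 = 5/28 - 2/3 = -41/84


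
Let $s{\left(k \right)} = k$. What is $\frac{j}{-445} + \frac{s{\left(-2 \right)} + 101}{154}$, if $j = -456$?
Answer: $\frac{10389}{6230} \approx 1.6676$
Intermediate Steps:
$\frac{j}{-445} + \frac{s{\left(-2 \right)} + 101}{154} = - \frac{456}{-445} + \frac{-2 + 101}{154} = \left(-456\right) \left(- \frac{1}{445}\right) + 99 \cdot \frac{1}{154} = \frac{456}{445} + \frac{9}{14} = \frac{10389}{6230}$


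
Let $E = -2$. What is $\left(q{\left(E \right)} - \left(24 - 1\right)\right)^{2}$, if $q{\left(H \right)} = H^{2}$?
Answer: $361$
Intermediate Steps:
$\left(q{\left(E \right)} - \left(24 - 1\right)\right)^{2} = \left(\left(-2\right)^{2} - \left(24 - 1\right)\right)^{2} = \left(4 - 23\right)^{2} = \left(-19\right)^{2} = 361$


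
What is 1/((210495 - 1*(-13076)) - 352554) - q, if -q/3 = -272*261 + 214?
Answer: -27387476323/128983 ≈ -2.1233e+5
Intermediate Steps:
q = 212334 (q = -3*(-272*261 + 214) = -3*(-70992 + 214) = -3*(-70778) = 212334)
1/((210495 - 1*(-13076)) - 352554) - q = 1/((210495 - 1*(-13076)) - 352554) - 1*212334 = 1/((210495 + 13076) - 352554) - 212334 = 1/(223571 - 352554) - 212334 = 1/(-128983) - 212334 = -1/128983 - 212334 = -27387476323/128983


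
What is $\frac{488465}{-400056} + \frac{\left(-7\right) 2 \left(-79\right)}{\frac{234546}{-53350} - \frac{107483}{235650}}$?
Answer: $- \frac{5464795211705}{23848545912} \approx -229.15$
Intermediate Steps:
$\frac{488465}{-400056} + \frac{\left(-7\right) 2 \left(-79\right)}{\frac{234546}{-53350} - \frac{107483}{235650}} = 488465 \left(- \frac{1}{400056}\right) + \frac{\left(-14\right) \left(-79\right)}{234546 \left(- \frac{1}{53350}\right) - \frac{107483}{235650}} = - \frac{2315}{1896} + \frac{1106}{- \frac{1209}{275} - \frac{107483}{235650}} = - \frac{2315}{1896} + \frac{1106}{- \frac{12578347}{2592150}} = - \frac{2315}{1896} + 1106 \left(- \frac{2592150}{12578347}\right) = - \frac{2315}{1896} - \frac{2866917900}{12578347} = - \frac{5464795211705}{23848545912}$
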